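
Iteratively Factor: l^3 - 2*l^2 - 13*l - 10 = (l - 5)*(l^2 + 3*l + 2) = (l - 5)*(l + 1)*(l + 2)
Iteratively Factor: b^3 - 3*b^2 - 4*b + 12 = (b - 3)*(b^2 - 4) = (b - 3)*(b - 2)*(b + 2)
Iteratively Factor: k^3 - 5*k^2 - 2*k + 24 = (k - 4)*(k^2 - k - 6) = (k - 4)*(k + 2)*(k - 3)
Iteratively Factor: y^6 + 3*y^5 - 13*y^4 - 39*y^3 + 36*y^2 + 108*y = (y + 2)*(y^5 + y^4 - 15*y^3 - 9*y^2 + 54*y) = (y - 3)*(y + 2)*(y^4 + 4*y^3 - 3*y^2 - 18*y) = (y - 3)*(y + 2)*(y + 3)*(y^3 + y^2 - 6*y) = (y - 3)*(y + 2)*(y + 3)^2*(y^2 - 2*y) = y*(y - 3)*(y + 2)*(y + 3)^2*(y - 2)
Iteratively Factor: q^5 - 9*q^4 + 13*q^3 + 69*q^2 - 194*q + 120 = (q - 5)*(q^4 - 4*q^3 - 7*q^2 + 34*q - 24) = (q - 5)*(q - 4)*(q^3 - 7*q + 6) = (q - 5)*(q - 4)*(q - 2)*(q^2 + 2*q - 3) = (q - 5)*(q - 4)*(q - 2)*(q - 1)*(q + 3)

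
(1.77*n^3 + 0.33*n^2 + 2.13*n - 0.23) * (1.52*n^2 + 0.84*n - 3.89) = 2.6904*n^5 + 1.9884*n^4 - 3.3705*n^3 + 0.1559*n^2 - 8.4789*n + 0.8947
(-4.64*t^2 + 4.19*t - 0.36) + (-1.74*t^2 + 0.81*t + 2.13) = -6.38*t^2 + 5.0*t + 1.77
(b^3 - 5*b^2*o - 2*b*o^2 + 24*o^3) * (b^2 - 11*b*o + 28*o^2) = b^5 - 16*b^4*o + 81*b^3*o^2 - 94*b^2*o^3 - 320*b*o^4 + 672*o^5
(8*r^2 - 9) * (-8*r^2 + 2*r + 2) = -64*r^4 + 16*r^3 + 88*r^2 - 18*r - 18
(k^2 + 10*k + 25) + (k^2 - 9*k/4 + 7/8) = 2*k^2 + 31*k/4 + 207/8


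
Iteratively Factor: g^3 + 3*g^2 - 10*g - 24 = (g + 2)*(g^2 + g - 12) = (g + 2)*(g + 4)*(g - 3)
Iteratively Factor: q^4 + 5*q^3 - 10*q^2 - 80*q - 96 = (q + 4)*(q^3 + q^2 - 14*q - 24) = (q + 3)*(q + 4)*(q^2 - 2*q - 8) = (q + 2)*(q + 3)*(q + 4)*(q - 4)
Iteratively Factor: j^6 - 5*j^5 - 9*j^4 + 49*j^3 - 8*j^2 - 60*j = (j + 3)*(j^5 - 8*j^4 + 15*j^3 + 4*j^2 - 20*j) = (j - 2)*(j + 3)*(j^4 - 6*j^3 + 3*j^2 + 10*j) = j*(j - 2)*(j + 3)*(j^3 - 6*j^2 + 3*j + 10) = j*(j - 2)^2*(j + 3)*(j^2 - 4*j - 5) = j*(j - 2)^2*(j + 1)*(j + 3)*(j - 5)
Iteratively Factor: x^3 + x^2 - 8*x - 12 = (x + 2)*(x^2 - x - 6) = (x + 2)^2*(x - 3)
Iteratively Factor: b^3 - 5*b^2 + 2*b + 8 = (b - 2)*(b^2 - 3*b - 4) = (b - 2)*(b + 1)*(b - 4)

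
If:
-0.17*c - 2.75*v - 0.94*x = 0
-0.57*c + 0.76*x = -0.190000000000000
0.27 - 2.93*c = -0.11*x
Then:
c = 0.09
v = 0.06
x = -0.19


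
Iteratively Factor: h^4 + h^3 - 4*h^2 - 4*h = (h + 1)*(h^3 - 4*h) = (h + 1)*(h + 2)*(h^2 - 2*h) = (h - 2)*(h + 1)*(h + 2)*(h)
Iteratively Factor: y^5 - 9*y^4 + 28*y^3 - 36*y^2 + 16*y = (y - 2)*(y^4 - 7*y^3 + 14*y^2 - 8*y) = (y - 2)^2*(y^3 - 5*y^2 + 4*y) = (y - 2)^2*(y - 1)*(y^2 - 4*y) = (y - 4)*(y - 2)^2*(y - 1)*(y)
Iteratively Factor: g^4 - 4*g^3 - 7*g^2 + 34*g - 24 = (g - 4)*(g^3 - 7*g + 6) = (g - 4)*(g - 1)*(g^2 + g - 6) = (g - 4)*(g - 1)*(g + 3)*(g - 2)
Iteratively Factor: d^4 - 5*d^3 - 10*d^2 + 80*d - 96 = (d + 4)*(d^3 - 9*d^2 + 26*d - 24) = (d - 2)*(d + 4)*(d^2 - 7*d + 12) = (d - 4)*(d - 2)*(d + 4)*(d - 3)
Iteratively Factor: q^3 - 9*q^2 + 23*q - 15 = (q - 3)*(q^2 - 6*q + 5) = (q - 3)*(q - 1)*(q - 5)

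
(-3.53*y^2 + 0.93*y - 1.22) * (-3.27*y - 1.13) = 11.5431*y^3 + 0.947799999999999*y^2 + 2.9385*y + 1.3786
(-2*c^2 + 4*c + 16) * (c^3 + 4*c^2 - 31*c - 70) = -2*c^5 - 4*c^4 + 94*c^3 + 80*c^2 - 776*c - 1120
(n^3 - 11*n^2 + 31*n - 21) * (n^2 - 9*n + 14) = n^5 - 20*n^4 + 144*n^3 - 454*n^2 + 623*n - 294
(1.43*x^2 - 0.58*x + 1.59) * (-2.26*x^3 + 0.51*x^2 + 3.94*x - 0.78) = -3.2318*x^5 + 2.0401*x^4 + 1.745*x^3 - 2.5897*x^2 + 6.717*x - 1.2402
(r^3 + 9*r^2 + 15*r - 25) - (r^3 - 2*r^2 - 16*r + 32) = 11*r^2 + 31*r - 57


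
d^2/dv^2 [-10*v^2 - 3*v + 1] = -20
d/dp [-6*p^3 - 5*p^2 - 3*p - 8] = -18*p^2 - 10*p - 3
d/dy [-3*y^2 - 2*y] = -6*y - 2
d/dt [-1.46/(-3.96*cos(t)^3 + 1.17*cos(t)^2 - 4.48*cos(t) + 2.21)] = (17.3448*cos(t)^2 - 3.4164*cos(t) + 6.5408)*sin(t)/(3.96*cos(t)^3 - 1.17*cos(t)^2 + 4.48*cos(t) - 2.21)^2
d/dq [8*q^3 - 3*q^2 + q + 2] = 24*q^2 - 6*q + 1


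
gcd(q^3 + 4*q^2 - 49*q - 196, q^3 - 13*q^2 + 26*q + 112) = q - 7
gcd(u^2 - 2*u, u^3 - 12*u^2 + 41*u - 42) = u - 2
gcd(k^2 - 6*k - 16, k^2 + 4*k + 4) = k + 2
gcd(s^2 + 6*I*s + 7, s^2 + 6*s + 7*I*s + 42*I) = s + 7*I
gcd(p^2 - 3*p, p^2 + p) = p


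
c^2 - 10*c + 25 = (c - 5)^2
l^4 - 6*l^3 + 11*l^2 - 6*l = l*(l - 3)*(l - 2)*(l - 1)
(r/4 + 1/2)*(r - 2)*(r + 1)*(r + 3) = r^4/4 + r^3 - r^2/4 - 4*r - 3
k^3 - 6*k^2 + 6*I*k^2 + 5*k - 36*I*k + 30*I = (k - 5)*(k - 1)*(k + 6*I)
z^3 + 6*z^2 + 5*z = z*(z + 1)*(z + 5)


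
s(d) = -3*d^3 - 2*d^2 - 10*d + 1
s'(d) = -9*d^2 - 4*d - 10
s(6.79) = -1098.25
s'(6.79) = -452.10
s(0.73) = -8.53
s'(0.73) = -17.72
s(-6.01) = 640.11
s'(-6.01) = -311.04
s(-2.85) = 82.70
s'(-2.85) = -71.70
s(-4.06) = 209.40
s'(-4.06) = -142.11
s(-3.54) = 144.42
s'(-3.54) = -108.62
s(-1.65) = 25.53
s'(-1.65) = -27.90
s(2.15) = -59.56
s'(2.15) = -60.20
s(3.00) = -128.00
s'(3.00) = -103.00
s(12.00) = -5591.00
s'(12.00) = -1354.00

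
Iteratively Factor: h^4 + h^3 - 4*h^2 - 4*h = (h - 2)*(h^3 + 3*h^2 + 2*h) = h*(h - 2)*(h^2 + 3*h + 2) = h*(h - 2)*(h + 2)*(h + 1)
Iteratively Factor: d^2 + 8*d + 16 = (d + 4)*(d + 4)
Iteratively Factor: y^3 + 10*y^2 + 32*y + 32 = (y + 4)*(y^2 + 6*y + 8) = (y + 2)*(y + 4)*(y + 4)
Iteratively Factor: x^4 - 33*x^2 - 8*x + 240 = (x - 3)*(x^3 + 3*x^2 - 24*x - 80) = (x - 3)*(x + 4)*(x^2 - x - 20) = (x - 3)*(x + 4)^2*(x - 5)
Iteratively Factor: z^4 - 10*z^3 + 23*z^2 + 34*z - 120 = (z - 4)*(z^3 - 6*z^2 - z + 30) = (z - 4)*(z - 3)*(z^2 - 3*z - 10) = (z - 5)*(z - 4)*(z - 3)*(z + 2)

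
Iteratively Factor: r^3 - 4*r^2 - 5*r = (r + 1)*(r^2 - 5*r) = r*(r + 1)*(r - 5)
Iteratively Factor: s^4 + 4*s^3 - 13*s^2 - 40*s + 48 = (s + 4)*(s^3 - 13*s + 12) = (s - 3)*(s + 4)*(s^2 + 3*s - 4) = (s - 3)*(s + 4)^2*(s - 1)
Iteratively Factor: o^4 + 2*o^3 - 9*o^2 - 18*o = (o + 2)*(o^3 - 9*o) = (o + 2)*(o + 3)*(o^2 - 3*o) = o*(o + 2)*(o + 3)*(o - 3)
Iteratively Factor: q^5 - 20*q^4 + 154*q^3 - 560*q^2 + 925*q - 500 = (q - 4)*(q^4 - 16*q^3 + 90*q^2 - 200*q + 125) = (q - 4)*(q - 1)*(q^3 - 15*q^2 + 75*q - 125) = (q - 5)*(q - 4)*(q - 1)*(q^2 - 10*q + 25) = (q - 5)^2*(q - 4)*(q - 1)*(q - 5)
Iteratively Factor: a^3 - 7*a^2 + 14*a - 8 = (a - 2)*(a^2 - 5*a + 4) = (a - 2)*(a - 1)*(a - 4)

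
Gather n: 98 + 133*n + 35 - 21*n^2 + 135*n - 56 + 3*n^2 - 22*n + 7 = -18*n^2 + 246*n + 84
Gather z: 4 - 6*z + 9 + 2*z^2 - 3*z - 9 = 2*z^2 - 9*z + 4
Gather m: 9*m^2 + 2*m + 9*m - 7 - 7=9*m^2 + 11*m - 14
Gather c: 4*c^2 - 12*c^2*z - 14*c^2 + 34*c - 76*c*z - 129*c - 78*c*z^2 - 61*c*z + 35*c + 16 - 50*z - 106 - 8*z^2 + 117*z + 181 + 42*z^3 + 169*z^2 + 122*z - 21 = c^2*(-12*z - 10) + c*(-78*z^2 - 137*z - 60) + 42*z^3 + 161*z^2 + 189*z + 70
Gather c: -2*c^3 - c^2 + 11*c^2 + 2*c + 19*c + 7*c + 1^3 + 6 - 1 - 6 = -2*c^3 + 10*c^2 + 28*c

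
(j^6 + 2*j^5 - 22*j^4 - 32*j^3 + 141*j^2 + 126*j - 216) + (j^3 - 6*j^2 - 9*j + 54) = j^6 + 2*j^5 - 22*j^4 - 31*j^3 + 135*j^2 + 117*j - 162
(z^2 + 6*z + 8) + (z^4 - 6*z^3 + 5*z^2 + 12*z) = z^4 - 6*z^3 + 6*z^2 + 18*z + 8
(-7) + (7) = 0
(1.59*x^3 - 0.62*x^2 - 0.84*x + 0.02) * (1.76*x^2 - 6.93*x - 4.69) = 2.7984*x^5 - 12.1099*x^4 - 4.6389*x^3 + 8.7642*x^2 + 3.801*x - 0.0938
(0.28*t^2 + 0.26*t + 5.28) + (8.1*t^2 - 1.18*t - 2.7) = 8.38*t^2 - 0.92*t + 2.58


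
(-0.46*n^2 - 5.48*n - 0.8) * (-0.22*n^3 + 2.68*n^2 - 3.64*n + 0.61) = 0.1012*n^5 - 0.0272000000000001*n^4 - 12.836*n^3 + 17.5226*n^2 - 0.4308*n - 0.488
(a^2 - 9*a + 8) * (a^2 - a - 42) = a^4 - 10*a^3 - 25*a^2 + 370*a - 336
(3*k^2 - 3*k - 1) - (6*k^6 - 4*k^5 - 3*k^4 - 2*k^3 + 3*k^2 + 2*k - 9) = -6*k^6 + 4*k^5 + 3*k^4 + 2*k^3 - 5*k + 8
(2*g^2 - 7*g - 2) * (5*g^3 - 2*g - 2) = 10*g^5 - 35*g^4 - 14*g^3 + 10*g^2 + 18*g + 4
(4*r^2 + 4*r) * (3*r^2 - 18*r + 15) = 12*r^4 - 60*r^3 - 12*r^2 + 60*r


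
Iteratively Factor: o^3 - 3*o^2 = (o)*(o^2 - 3*o) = o*(o - 3)*(o)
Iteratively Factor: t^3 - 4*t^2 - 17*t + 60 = (t + 4)*(t^2 - 8*t + 15) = (t - 3)*(t + 4)*(t - 5)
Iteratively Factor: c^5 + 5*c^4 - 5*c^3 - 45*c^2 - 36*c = (c + 3)*(c^4 + 2*c^3 - 11*c^2 - 12*c) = (c - 3)*(c + 3)*(c^3 + 5*c^2 + 4*c) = (c - 3)*(c + 1)*(c + 3)*(c^2 + 4*c) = c*(c - 3)*(c + 1)*(c + 3)*(c + 4)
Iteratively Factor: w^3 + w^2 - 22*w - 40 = (w - 5)*(w^2 + 6*w + 8) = (w - 5)*(w + 4)*(w + 2)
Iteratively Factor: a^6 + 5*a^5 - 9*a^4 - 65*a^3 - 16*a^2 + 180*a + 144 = (a + 4)*(a^5 + a^4 - 13*a^3 - 13*a^2 + 36*a + 36) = (a + 1)*(a + 4)*(a^4 - 13*a^2 + 36) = (a - 2)*(a + 1)*(a + 4)*(a^3 + 2*a^2 - 9*a - 18) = (a - 3)*(a - 2)*(a + 1)*(a + 4)*(a^2 + 5*a + 6) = (a - 3)*(a - 2)*(a + 1)*(a + 3)*(a + 4)*(a + 2)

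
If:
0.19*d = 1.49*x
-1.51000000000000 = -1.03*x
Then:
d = 11.50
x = 1.47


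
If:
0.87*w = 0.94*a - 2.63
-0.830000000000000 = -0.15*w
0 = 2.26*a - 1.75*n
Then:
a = 7.92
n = 10.23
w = 5.53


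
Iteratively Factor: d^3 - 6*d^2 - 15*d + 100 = (d - 5)*(d^2 - d - 20) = (d - 5)^2*(d + 4)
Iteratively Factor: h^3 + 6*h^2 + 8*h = (h)*(h^2 + 6*h + 8) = h*(h + 4)*(h + 2)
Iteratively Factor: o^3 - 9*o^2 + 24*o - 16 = (o - 4)*(o^2 - 5*o + 4) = (o - 4)^2*(o - 1)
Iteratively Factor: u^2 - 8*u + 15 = (u - 5)*(u - 3)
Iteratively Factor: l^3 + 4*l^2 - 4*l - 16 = (l - 2)*(l^2 + 6*l + 8) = (l - 2)*(l + 2)*(l + 4)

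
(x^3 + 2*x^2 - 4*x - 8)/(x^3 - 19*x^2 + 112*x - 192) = (x^3 + 2*x^2 - 4*x - 8)/(x^3 - 19*x^2 + 112*x - 192)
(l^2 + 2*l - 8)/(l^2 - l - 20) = (l - 2)/(l - 5)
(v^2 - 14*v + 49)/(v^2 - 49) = (v - 7)/(v + 7)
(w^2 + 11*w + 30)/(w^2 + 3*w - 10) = (w + 6)/(w - 2)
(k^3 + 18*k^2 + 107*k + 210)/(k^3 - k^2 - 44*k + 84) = (k^2 + 11*k + 30)/(k^2 - 8*k + 12)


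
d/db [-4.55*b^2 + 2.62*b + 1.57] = 2.62 - 9.1*b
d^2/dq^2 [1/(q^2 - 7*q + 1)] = 2*(-q^2 + 7*q + (2*q - 7)^2 - 1)/(q^2 - 7*q + 1)^3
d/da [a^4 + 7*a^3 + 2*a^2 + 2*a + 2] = 4*a^3 + 21*a^2 + 4*a + 2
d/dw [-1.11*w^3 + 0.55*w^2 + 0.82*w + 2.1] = -3.33*w^2 + 1.1*w + 0.82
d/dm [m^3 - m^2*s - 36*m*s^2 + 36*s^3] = 3*m^2 - 2*m*s - 36*s^2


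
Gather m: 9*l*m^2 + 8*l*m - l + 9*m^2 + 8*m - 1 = -l + m^2*(9*l + 9) + m*(8*l + 8) - 1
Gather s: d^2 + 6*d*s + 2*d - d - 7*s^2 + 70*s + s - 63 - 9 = d^2 + d - 7*s^2 + s*(6*d + 71) - 72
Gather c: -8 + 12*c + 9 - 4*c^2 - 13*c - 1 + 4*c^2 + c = 0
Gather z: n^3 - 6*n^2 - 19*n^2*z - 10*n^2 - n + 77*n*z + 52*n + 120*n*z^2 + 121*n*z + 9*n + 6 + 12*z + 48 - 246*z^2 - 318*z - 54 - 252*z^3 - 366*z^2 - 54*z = n^3 - 16*n^2 + 60*n - 252*z^3 + z^2*(120*n - 612) + z*(-19*n^2 + 198*n - 360)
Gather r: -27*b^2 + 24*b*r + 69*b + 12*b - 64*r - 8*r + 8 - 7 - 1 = -27*b^2 + 81*b + r*(24*b - 72)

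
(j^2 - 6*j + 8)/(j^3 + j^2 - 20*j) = (j - 2)/(j*(j + 5))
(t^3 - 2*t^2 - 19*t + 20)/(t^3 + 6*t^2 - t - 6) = (t^2 - t - 20)/(t^2 + 7*t + 6)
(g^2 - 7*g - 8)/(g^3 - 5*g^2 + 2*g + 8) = (g - 8)/(g^2 - 6*g + 8)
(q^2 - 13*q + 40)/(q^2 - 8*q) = (q - 5)/q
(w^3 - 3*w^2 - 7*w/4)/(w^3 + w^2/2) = (w - 7/2)/w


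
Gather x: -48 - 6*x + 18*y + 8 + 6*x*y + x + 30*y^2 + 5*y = x*(6*y - 5) + 30*y^2 + 23*y - 40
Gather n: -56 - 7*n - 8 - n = -8*n - 64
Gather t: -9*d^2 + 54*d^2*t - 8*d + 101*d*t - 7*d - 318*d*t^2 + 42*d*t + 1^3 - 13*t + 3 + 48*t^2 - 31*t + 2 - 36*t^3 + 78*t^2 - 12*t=-9*d^2 - 15*d - 36*t^3 + t^2*(126 - 318*d) + t*(54*d^2 + 143*d - 56) + 6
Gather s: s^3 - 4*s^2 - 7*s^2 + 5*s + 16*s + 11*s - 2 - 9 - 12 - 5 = s^3 - 11*s^2 + 32*s - 28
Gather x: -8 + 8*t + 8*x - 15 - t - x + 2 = 7*t + 7*x - 21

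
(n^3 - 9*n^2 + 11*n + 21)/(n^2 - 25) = (n^3 - 9*n^2 + 11*n + 21)/(n^2 - 25)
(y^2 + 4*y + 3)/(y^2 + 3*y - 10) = (y^2 + 4*y + 3)/(y^2 + 3*y - 10)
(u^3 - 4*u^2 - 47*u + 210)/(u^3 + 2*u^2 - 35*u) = (u - 6)/u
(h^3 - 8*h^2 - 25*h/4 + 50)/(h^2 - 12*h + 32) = (h^2 - 25/4)/(h - 4)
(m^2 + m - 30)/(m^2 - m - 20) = (m + 6)/(m + 4)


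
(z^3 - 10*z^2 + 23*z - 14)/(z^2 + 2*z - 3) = (z^2 - 9*z + 14)/(z + 3)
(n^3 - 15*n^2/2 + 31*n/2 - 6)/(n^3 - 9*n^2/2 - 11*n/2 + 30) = (2*n - 1)/(2*n + 5)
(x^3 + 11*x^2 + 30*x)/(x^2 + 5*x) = x + 6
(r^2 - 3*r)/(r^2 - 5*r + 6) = r/(r - 2)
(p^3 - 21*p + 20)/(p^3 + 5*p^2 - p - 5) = (p - 4)/(p + 1)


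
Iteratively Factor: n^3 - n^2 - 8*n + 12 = (n + 3)*(n^2 - 4*n + 4) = (n - 2)*(n + 3)*(n - 2)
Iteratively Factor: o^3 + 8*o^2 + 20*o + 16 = (o + 4)*(o^2 + 4*o + 4) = (o + 2)*(o + 4)*(o + 2)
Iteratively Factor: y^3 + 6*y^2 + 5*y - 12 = (y + 4)*(y^2 + 2*y - 3) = (y - 1)*(y + 4)*(y + 3)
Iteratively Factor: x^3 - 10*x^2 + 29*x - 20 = (x - 4)*(x^2 - 6*x + 5) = (x - 4)*(x - 1)*(x - 5)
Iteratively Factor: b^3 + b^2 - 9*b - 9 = (b + 3)*(b^2 - 2*b - 3) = (b + 1)*(b + 3)*(b - 3)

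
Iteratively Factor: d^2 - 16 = (d - 4)*(d + 4)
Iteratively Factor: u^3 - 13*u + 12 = (u - 3)*(u^2 + 3*u - 4) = (u - 3)*(u - 1)*(u + 4)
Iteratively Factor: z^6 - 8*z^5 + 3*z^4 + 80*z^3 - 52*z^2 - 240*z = (z + 2)*(z^5 - 10*z^4 + 23*z^3 + 34*z^2 - 120*z) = (z + 2)^2*(z^4 - 12*z^3 + 47*z^2 - 60*z) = (z - 5)*(z + 2)^2*(z^3 - 7*z^2 + 12*z) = z*(z - 5)*(z + 2)^2*(z^2 - 7*z + 12) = z*(z - 5)*(z - 4)*(z + 2)^2*(z - 3)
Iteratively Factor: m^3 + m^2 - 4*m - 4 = (m - 2)*(m^2 + 3*m + 2) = (m - 2)*(m + 1)*(m + 2)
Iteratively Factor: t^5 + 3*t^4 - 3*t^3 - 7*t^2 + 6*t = (t + 3)*(t^4 - 3*t^2 + 2*t) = (t + 2)*(t + 3)*(t^3 - 2*t^2 + t) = (t - 1)*(t + 2)*(t + 3)*(t^2 - t) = (t - 1)^2*(t + 2)*(t + 3)*(t)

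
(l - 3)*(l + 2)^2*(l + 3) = l^4 + 4*l^3 - 5*l^2 - 36*l - 36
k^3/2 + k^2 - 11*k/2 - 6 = (k/2 + 1/2)*(k - 3)*(k + 4)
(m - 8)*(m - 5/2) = m^2 - 21*m/2 + 20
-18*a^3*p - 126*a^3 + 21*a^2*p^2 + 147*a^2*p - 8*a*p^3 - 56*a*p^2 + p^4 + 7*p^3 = (-3*a + p)^2*(-2*a + p)*(p + 7)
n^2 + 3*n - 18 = (n - 3)*(n + 6)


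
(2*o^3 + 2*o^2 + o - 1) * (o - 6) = 2*o^4 - 10*o^3 - 11*o^2 - 7*o + 6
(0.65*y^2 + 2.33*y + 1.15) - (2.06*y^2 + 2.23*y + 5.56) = -1.41*y^2 + 0.1*y - 4.41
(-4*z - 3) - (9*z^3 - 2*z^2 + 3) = -9*z^3 + 2*z^2 - 4*z - 6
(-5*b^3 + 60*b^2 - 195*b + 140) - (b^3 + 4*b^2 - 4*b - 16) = -6*b^3 + 56*b^2 - 191*b + 156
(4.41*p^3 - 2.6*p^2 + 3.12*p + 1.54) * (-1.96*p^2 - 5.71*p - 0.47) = -8.6436*p^5 - 20.0851*p^4 + 6.6581*p^3 - 19.6116*p^2 - 10.2598*p - 0.7238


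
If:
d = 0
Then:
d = 0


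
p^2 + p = p*(p + 1)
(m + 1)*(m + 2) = m^2 + 3*m + 2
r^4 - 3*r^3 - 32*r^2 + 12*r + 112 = (r - 7)*(r - 2)*(r + 2)*(r + 4)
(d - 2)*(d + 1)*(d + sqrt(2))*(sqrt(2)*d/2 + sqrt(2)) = sqrt(2)*d^4/2 + sqrt(2)*d^3/2 + d^3 - 2*sqrt(2)*d^2 + d^2 - 4*d - 2*sqrt(2)*d - 4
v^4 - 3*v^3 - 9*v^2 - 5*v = v*(v - 5)*(v + 1)^2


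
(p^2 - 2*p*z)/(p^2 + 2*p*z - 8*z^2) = p/(p + 4*z)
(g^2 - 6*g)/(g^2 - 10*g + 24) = g/(g - 4)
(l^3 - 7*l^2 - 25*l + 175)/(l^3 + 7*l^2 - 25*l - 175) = (l - 7)/(l + 7)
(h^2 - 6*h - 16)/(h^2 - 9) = (h^2 - 6*h - 16)/(h^2 - 9)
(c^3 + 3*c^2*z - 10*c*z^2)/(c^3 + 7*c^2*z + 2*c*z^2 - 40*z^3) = c/(c + 4*z)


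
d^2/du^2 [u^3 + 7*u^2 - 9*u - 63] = 6*u + 14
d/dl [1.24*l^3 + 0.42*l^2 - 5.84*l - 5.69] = 3.72*l^2 + 0.84*l - 5.84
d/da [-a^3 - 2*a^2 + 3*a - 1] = -3*a^2 - 4*a + 3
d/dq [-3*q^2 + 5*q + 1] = 5 - 6*q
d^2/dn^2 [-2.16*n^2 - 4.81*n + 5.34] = -4.32000000000000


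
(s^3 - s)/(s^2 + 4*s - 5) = s*(s + 1)/(s + 5)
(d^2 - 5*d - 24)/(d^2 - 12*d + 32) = (d + 3)/(d - 4)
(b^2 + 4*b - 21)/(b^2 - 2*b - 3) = (b + 7)/(b + 1)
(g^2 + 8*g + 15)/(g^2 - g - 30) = (g + 3)/(g - 6)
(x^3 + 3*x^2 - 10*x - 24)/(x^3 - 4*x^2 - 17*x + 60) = (x + 2)/(x - 5)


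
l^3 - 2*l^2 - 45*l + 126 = (l - 6)*(l - 3)*(l + 7)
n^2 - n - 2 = (n - 2)*(n + 1)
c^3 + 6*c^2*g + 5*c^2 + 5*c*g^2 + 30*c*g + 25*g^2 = (c + 5)*(c + g)*(c + 5*g)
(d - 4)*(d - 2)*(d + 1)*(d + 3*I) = d^4 - 5*d^3 + 3*I*d^3 + 2*d^2 - 15*I*d^2 + 8*d + 6*I*d + 24*I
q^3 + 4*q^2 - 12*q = q*(q - 2)*(q + 6)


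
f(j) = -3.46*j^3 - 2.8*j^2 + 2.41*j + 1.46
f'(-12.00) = -1425.11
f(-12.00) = 5548.22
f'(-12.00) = -1425.11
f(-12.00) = 5548.22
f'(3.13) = -116.81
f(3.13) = -124.53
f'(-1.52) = -13.06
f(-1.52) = 3.48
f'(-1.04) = -2.99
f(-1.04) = -0.18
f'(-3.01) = -74.78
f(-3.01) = 63.19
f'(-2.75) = -60.69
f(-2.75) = 45.61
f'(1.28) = -21.76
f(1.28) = -7.30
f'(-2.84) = -65.41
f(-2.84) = 51.29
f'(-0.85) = -0.33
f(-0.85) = -0.49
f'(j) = -10.38*j^2 - 5.6*j + 2.41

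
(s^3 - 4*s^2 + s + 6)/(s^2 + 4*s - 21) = (s^2 - s - 2)/(s + 7)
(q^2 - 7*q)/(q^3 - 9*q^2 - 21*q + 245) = q/(q^2 - 2*q - 35)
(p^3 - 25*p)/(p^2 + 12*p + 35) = p*(p - 5)/(p + 7)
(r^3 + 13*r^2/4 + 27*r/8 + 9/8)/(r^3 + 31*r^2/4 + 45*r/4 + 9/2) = (r + 3/2)/(r + 6)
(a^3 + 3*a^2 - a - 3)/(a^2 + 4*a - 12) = (a^3 + 3*a^2 - a - 3)/(a^2 + 4*a - 12)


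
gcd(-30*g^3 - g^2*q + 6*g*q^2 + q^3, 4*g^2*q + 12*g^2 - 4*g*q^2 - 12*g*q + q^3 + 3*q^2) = -2*g + q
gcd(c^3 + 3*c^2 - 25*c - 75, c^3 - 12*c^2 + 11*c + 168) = c + 3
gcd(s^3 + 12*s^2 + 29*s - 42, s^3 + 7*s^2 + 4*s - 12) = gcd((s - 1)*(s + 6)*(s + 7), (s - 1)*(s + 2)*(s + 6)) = s^2 + 5*s - 6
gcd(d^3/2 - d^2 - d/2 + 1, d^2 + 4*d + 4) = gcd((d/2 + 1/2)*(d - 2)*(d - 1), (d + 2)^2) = 1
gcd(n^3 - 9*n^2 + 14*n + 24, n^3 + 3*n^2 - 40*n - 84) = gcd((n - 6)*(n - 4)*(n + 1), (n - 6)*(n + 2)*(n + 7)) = n - 6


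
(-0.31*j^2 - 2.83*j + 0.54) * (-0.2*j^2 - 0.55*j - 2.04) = 0.062*j^4 + 0.7365*j^3 + 2.0809*j^2 + 5.4762*j - 1.1016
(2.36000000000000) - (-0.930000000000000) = 3.29000000000000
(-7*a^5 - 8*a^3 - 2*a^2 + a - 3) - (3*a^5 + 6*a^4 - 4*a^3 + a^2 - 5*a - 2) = -10*a^5 - 6*a^4 - 4*a^3 - 3*a^2 + 6*a - 1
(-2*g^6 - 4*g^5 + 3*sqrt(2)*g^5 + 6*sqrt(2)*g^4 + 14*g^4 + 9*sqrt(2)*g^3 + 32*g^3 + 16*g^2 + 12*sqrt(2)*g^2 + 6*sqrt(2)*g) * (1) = -2*g^6 - 4*g^5 + 3*sqrt(2)*g^5 + 6*sqrt(2)*g^4 + 14*g^4 + 9*sqrt(2)*g^3 + 32*g^3 + 16*g^2 + 12*sqrt(2)*g^2 + 6*sqrt(2)*g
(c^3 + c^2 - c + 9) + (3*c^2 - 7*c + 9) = c^3 + 4*c^2 - 8*c + 18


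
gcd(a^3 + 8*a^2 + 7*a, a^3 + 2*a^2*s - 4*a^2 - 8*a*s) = a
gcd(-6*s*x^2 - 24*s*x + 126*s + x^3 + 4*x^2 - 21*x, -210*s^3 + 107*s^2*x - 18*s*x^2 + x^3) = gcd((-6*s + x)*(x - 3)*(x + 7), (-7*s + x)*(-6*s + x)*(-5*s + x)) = -6*s + x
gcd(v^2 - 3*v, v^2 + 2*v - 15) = v - 3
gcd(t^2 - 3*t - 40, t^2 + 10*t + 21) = 1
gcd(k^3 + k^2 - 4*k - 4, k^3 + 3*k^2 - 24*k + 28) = k - 2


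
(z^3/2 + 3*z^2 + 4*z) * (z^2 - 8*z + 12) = z^5/2 - z^4 - 14*z^3 + 4*z^2 + 48*z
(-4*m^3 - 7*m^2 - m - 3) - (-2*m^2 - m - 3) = -4*m^3 - 5*m^2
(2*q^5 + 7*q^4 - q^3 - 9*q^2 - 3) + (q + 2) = 2*q^5 + 7*q^4 - q^3 - 9*q^2 + q - 1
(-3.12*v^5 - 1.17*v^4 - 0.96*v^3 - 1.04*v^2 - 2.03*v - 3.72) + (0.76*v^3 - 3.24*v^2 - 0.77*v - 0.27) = -3.12*v^5 - 1.17*v^4 - 0.2*v^3 - 4.28*v^2 - 2.8*v - 3.99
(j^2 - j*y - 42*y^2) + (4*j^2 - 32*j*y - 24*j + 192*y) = 5*j^2 - 33*j*y - 24*j - 42*y^2 + 192*y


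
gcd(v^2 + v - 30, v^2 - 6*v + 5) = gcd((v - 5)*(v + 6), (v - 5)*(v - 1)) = v - 5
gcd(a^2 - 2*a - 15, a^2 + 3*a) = a + 3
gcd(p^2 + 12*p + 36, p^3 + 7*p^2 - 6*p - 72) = p + 6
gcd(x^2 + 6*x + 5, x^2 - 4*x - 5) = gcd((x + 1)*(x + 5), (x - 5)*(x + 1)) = x + 1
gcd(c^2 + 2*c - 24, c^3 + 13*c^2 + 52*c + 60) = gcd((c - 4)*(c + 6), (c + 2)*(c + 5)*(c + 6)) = c + 6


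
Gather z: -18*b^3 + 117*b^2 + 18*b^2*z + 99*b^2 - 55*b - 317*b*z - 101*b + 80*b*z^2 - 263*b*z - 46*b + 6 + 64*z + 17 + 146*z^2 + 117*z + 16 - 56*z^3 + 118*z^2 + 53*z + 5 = -18*b^3 + 216*b^2 - 202*b - 56*z^3 + z^2*(80*b + 264) + z*(18*b^2 - 580*b + 234) + 44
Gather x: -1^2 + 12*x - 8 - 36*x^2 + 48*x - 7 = -36*x^2 + 60*x - 16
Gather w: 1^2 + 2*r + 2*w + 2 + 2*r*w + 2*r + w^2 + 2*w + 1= 4*r + w^2 + w*(2*r + 4) + 4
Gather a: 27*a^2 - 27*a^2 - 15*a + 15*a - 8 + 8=0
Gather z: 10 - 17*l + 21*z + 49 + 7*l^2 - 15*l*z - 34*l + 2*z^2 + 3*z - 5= 7*l^2 - 51*l + 2*z^2 + z*(24 - 15*l) + 54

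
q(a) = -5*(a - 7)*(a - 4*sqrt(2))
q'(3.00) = 33.28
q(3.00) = -53.14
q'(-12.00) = 183.28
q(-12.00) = -1677.40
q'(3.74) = 25.88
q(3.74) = -31.24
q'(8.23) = -19.02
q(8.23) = -15.82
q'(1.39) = 49.38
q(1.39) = -119.69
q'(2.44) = 38.88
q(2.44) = -73.34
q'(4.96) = 13.68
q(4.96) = -7.11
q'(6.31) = 0.18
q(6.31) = 2.25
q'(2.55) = 37.78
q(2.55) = -69.13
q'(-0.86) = 71.88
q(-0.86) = -256.11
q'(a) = -10*a + 20*sqrt(2) + 35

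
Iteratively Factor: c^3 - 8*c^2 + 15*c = (c)*(c^2 - 8*c + 15) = c*(c - 5)*(c - 3)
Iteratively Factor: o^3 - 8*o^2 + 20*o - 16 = (o - 4)*(o^2 - 4*o + 4) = (o - 4)*(o - 2)*(o - 2)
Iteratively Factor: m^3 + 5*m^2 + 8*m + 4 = (m + 2)*(m^2 + 3*m + 2) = (m + 1)*(m + 2)*(m + 2)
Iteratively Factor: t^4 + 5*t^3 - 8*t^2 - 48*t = (t)*(t^3 + 5*t^2 - 8*t - 48) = t*(t - 3)*(t^2 + 8*t + 16) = t*(t - 3)*(t + 4)*(t + 4)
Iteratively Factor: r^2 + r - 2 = (r + 2)*(r - 1)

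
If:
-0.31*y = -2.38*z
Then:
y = 7.67741935483871*z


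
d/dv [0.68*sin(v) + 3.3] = 0.68*cos(v)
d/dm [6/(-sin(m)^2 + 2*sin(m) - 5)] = 12*(sin(m) - 1)*cos(m)/(sin(m)^2 - 2*sin(m) + 5)^2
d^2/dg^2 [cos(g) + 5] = -cos(g)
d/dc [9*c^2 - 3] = 18*c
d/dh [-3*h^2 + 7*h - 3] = 7 - 6*h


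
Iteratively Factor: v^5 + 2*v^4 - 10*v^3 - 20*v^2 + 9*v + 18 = (v - 1)*(v^4 + 3*v^3 - 7*v^2 - 27*v - 18) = (v - 1)*(v + 3)*(v^3 - 7*v - 6) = (v - 1)*(v + 2)*(v + 3)*(v^2 - 2*v - 3) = (v - 3)*(v - 1)*(v + 2)*(v + 3)*(v + 1)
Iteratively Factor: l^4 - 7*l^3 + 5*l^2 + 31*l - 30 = (l - 3)*(l^3 - 4*l^2 - 7*l + 10) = (l - 3)*(l + 2)*(l^2 - 6*l + 5) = (l - 5)*(l - 3)*(l + 2)*(l - 1)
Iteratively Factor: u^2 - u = (u - 1)*(u)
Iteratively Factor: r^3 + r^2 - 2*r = (r + 2)*(r^2 - r) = (r - 1)*(r + 2)*(r)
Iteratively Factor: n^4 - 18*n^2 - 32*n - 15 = (n - 5)*(n^3 + 5*n^2 + 7*n + 3) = (n - 5)*(n + 1)*(n^2 + 4*n + 3) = (n - 5)*(n + 1)*(n + 3)*(n + 1)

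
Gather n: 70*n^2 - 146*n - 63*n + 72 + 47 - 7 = 70*n^2 - 209*n + 112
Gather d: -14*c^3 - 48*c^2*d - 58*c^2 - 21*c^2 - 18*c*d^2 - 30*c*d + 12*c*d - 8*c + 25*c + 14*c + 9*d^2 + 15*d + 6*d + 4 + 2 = -14*c^3 - 79*c^2 + 31*c + d^2*(9 - 18*c) + d*(-48*c^2 - 18*c + 21) + 6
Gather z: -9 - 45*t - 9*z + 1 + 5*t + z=-40*t - 8*z - 8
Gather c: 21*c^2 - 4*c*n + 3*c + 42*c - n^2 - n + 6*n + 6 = 21*c^2 + c*(45 - 4*n) - n^2 + 5*n + 6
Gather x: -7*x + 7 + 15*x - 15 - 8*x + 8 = 0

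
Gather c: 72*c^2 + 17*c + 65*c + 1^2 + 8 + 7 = 72*c^2 + 82*c + 16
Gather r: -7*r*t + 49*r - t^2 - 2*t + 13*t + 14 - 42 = r*(49 - 7*t) - t^2 + 11*t - 28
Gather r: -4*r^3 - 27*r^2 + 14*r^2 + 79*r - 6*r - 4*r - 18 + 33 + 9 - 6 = -4*r^3 - 13*r^2 + 69*r + 18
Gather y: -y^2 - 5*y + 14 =-y^2 - 5*y + 14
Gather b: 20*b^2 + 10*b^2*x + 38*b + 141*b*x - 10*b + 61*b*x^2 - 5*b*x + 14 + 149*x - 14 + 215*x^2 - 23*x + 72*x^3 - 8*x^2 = b^2*(10*x + 20) + b*(61*x^2 + 136*x + 28) + 72*x^3 + 207*x^2 + 126*x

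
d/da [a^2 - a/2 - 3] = 2*a - 1/2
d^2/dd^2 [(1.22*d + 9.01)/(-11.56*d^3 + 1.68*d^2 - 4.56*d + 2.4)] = (-978.197952*d^5 - 14306.304576*d^4 + 2921.437056*d^3 - 3408.44832*d^2 - 1056.183552*d - 328.747392)/(1544.804416*d^9 - 673.513344*d^8 + 1925.98848*d^7 - 1498.25664*d^6 + 1039.392*d^5 - 884.196864*d^4 + 404.891136*d^3 - 178.74432*d^2 + 78.7968*d - 13.824)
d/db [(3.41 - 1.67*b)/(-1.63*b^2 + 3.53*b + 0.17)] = (-2.7221*b^2 + 11.1166*b - 12.3212)/(2.6569*b^4 - 11.5078*b^3 + 11.9067*b^2 + 1.2002*b + 0.0289)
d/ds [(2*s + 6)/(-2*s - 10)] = -2/(s + 5)^2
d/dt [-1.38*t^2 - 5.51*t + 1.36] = -2.76*t - 5.51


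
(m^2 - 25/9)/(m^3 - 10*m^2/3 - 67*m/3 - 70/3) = (m - 5/3)/(m^2 - 5*m - 14)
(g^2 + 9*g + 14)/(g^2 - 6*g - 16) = (g + 7)/(g - 8)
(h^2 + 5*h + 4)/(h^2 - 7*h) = (h^2 + 5*h + 4)/(h*(h - 7))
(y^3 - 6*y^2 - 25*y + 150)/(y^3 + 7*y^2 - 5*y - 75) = (y^2 - 11*y + 30)/(y^2 + 2*y - 15)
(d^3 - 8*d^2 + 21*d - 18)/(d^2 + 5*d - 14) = (d^2 - 6*d + 9)/(d + 7)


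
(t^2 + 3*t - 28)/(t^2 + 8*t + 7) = (t - 4)/(t + 1)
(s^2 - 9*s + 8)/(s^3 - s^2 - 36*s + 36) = (s - 8)/(s^2 - 36)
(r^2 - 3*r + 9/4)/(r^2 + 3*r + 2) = (r^2 - 3*r + 9/4)/(r^2 + 3*r + 2)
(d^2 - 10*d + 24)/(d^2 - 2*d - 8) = (d - 6)/(d + 2)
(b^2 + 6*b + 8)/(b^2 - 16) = (b + 2)/(b - 4)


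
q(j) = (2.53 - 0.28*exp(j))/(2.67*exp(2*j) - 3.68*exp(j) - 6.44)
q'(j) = (2.53 - 0.28*exp(j))*(-5.34*exp(2*j) + 3.68*exp(j))/(2.67*exp(2*j) - 3.68*exp(j) - 6.44)^2 - 0.28*exp(j)/(2.67*exp(2*j) - 3.68*exp(j) - 6.44)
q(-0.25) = -0.30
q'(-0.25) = 0.01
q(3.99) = -0.00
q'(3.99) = 0.00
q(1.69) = 0.02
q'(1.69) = -0.08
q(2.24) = -0.00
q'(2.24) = -0.01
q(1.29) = 0.10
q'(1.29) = -0.43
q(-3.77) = -0.39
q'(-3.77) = 0.01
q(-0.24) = -0.30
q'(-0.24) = 0.01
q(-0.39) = -0.30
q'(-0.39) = 0.03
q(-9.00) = -0.39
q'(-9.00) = 0.00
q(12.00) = 0.00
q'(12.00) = 0.00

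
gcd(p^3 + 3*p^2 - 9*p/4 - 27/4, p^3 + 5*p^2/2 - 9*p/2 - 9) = p^2 + 9*p/2 + 9/2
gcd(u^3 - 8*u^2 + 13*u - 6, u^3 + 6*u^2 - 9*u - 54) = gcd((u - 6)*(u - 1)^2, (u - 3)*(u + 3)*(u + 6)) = 1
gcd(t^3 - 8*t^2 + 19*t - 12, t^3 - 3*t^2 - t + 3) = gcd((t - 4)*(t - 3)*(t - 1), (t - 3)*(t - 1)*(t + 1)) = t^2 - 4*t + 3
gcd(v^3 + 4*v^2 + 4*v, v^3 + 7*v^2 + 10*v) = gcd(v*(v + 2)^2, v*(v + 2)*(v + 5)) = v^2 + 2*v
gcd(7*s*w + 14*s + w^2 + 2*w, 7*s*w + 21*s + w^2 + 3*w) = 7*s + w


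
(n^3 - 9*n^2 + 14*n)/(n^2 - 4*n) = (n^2 - 9*n + 14)/(n - 4)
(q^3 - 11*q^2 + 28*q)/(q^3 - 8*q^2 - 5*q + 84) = q/(q + 3)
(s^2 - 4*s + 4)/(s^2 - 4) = (s - 2)/(s + 2)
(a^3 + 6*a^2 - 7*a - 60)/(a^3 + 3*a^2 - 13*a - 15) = (a + 4)/(a + 1)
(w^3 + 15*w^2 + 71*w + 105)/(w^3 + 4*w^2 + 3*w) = (w^2 + 12*w + 35)/(w*(w + 1))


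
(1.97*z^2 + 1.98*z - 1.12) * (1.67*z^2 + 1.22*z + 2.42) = 3.2899*z^4 + 5.71*z^3 + 5.3126*z^2 + 3.4252*z - 2.7104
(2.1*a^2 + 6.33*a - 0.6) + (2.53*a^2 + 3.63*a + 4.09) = 4.63*a^2 + 9.96*a + 3.49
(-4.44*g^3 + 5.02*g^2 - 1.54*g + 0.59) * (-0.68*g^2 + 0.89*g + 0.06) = 3.0192*g^5 - 7.3652*g^4 + 5.2486*g^3 - 1.4706*g^2 + 0.4327*g + 0.0354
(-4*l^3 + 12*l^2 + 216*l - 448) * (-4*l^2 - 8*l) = 16*l^5 - 16*l^4 - 960*l^3 + 64*l^2 + 3584*l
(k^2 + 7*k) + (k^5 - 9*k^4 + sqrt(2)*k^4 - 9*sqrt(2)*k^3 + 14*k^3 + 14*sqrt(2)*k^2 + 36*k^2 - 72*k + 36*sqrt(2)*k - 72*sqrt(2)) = k^5 - 9*k^4 + sqrt(2)*k^4 - 9*sqrt(2)*k^3 + 14*k^3 + 14*sqrt(2)*k^2 + 37*k^2 - 65*k + 36*sqrt(2)*k - 72*sqrt(2)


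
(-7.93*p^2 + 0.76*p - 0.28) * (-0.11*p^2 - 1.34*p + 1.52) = 0.8723*p^4 + 10.5426*p^3 - 13.0412*p^2 + 1.5304*p - 0.4256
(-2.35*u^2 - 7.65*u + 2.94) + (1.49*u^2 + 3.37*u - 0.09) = -0.86*u^2 - 4.28*u + 2.85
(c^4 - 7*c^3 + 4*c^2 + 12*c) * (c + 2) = c^5 - 5*c^4 - 10*c^3 + 20*c^2 + 24*c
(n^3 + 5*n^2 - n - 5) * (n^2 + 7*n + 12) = n^5 + 12*n^4 + 46*n^3 + 48*n^2 - 47*n - 60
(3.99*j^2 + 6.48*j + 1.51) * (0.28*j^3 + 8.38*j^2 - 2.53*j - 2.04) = 1.1172*j^5 + 35.2506*j^4 + 44.6305*j^3 - 11.8802*j^2 - 17.0395*j - 3.0804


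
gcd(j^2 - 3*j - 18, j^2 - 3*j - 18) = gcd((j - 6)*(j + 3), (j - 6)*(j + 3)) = j^2 - 3*j - 18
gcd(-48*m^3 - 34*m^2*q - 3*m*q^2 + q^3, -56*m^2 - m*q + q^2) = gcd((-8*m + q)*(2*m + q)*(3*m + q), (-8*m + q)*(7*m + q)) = -8*m + q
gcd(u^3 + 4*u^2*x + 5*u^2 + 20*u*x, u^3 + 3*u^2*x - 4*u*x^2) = u^2 + 4*u*x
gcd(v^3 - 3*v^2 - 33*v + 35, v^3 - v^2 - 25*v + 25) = v^2 + 4*v - 5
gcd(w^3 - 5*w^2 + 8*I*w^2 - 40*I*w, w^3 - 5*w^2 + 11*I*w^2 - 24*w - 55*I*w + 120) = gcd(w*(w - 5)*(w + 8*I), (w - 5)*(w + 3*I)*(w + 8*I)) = w^2 + w*(-5 + 8*I) - 40*I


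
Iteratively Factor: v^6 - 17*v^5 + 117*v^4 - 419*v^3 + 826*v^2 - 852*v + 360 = (v - 3)*(v^5 - 14*v^4 + 75*v^3 - 194*v^2 + 244*v - 120) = (v - 3)*(v - 2)*(v^4 - 12*v^3 + 51*v^2 - 92*v + 60) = (v - 3)*(v - 2)^2*(v^3 - 10*v^2 + 31*v - 30) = (v - 3)^2*(v - 2)^2*(v^2 - 7*v + 10) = (v - 3)^2*(v - 2)^3*(v - 5)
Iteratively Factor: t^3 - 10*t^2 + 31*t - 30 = (t - 2)*(t^2 - 8*t + 15) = (t - 3)*(t - 2)*(t - 5)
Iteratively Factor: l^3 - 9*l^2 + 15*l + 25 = (l + 1)*(l^2 - 10*l + 25) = (l - 5)*(l + 1)*(l - 5)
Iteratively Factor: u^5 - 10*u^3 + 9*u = (u)*(u^4 - 10*u^2 + 9) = u*(u - 3)*(u^3 + 3*u^2 - u - 3) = u*(u - 3)*(u + 1)*(u^2 + 2*u - 3) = u*(u - 3)*(u + 1)*(u + 3)*(u - 1)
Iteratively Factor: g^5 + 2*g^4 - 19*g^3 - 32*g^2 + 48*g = (g + 4)*(g^4 - 2*g^3 - 11*g^2 + 12*g) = (g - 4)*(g + 4)*(g^3 + 2*g^2 - 3*g) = (g - 4)*(g + 3)*(g + 4)*(g^2 - g) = g*(g - 4)*(g + 3)*(g + 4)*(g - 1)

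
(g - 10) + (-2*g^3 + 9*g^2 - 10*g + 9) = -2*g^3 + 9*g^2 - 9*g - 1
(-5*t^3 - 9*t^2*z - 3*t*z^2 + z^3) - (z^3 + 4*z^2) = -5*t^3 - 9*t^2*z - 3*t*z^2 - 4*z^2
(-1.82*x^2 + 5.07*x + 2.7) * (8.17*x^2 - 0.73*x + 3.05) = -14.8694*x^4 + 42.7505*x^3 + 12.8069*x^2 + 13.4925*x + 8.235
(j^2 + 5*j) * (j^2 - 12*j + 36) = j^4 - 7*j^3 - 24*j^2 + 180*j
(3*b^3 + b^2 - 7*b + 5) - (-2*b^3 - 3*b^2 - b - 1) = 5*b^3 + 4*b^2 - 6*b + 6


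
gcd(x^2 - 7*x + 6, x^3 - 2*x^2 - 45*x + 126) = x - 6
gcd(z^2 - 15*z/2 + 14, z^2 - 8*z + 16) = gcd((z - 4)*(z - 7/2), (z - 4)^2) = z - 4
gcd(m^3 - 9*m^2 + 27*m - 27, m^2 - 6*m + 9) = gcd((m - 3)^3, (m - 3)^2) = m^2 - 6*m + 9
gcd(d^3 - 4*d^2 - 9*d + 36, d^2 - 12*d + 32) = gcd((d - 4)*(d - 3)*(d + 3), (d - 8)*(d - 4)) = d - 4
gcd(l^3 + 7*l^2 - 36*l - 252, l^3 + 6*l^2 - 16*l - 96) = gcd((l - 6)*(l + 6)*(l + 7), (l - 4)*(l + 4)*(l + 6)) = l + 6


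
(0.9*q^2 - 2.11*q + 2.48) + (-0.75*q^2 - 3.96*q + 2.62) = 0.15*q^2 - 6.07*q + 5.1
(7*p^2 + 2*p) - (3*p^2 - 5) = 4*p^2 + 2*p + 5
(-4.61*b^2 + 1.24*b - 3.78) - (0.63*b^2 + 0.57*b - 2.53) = -5.24*b^2 + 0.67*b - 1.25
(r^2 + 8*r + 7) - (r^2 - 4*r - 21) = 12*r + 28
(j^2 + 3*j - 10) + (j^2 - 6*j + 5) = 2*j^2 - 3*j - 5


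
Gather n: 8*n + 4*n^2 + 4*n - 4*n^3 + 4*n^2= -4*n^3 + 8*n^2 + 12*n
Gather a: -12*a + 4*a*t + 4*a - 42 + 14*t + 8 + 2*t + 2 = a*(4*t - 8) + 16*t - 32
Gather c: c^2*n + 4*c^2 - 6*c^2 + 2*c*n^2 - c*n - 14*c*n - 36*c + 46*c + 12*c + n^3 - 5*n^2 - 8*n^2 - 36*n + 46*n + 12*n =c^2*(n - 2) + c*(2*n^2 - 15*n + 22) + n^3 - 13*n^2 + 22*n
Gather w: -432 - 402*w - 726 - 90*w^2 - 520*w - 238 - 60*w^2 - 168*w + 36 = -150*w^2 - 1090*w - 1360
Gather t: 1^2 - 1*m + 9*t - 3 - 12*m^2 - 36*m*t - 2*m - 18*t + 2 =-12*m^2 - 3*m + t*(-36*m - 9)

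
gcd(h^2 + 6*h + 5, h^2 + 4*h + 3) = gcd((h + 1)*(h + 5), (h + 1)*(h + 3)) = h + 1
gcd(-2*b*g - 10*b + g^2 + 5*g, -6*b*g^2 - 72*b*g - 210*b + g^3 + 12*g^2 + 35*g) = g + 5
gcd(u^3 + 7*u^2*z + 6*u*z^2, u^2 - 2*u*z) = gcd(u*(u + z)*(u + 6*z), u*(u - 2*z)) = u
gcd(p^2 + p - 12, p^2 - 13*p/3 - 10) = 1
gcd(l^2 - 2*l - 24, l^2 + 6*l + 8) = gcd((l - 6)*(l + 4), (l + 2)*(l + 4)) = l + 4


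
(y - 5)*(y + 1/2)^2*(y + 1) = y^4 - 3*y^3 - 35*y^2/4 - 6*y - 5/4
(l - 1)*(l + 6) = l^2 + 5*l - 6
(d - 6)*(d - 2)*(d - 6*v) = d^3 - 6*d^2*v - 8*d^2 + 48*d*v + 12*d - 72*v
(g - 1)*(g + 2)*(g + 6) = g^3 + 7*g^2 + 4*g - 12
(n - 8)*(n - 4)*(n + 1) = n^3 - 11*n^2 + 20*n + 32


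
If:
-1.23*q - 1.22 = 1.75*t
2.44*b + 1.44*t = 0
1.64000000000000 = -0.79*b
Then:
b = -2.08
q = -6.00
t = 3.52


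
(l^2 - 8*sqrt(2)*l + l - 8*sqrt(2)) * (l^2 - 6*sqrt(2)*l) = l^4 - 14*sqrt(2)*l^3 + l^3 - 14*sqrt(2)*l^2 + 96*l^2 + 96*l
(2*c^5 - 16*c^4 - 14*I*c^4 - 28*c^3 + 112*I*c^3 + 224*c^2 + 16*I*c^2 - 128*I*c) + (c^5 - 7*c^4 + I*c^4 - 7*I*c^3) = 3*c^5 - 23*c^4 - 13*I*c^4 - 28*c^3 + 105*I*c^3 + 224*c^2 + 16*I*c^2 - 128*I*c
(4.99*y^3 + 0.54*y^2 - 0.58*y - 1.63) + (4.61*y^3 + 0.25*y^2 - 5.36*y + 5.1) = 9.6*y^3 + 0.79*y^2 - 5.94*y + 3.47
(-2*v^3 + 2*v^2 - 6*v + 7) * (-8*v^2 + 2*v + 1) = 16*v^5 - 20*v^4 + 50*v^3 - 66*v^2 + 8*v + 7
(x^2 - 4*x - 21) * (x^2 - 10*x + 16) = x^4 - 14*x^3 + 35*x^2 + 146*x - 336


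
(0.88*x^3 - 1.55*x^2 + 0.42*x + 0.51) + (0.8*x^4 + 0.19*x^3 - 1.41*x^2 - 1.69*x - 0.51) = 0.8*x^4 + 1.07*x^3 - 2.96*x^2 - 1.27*x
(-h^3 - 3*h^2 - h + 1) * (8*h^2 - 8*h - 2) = -8*h^5 - 16*h^4 + 18*h^3 + 22*h^2 - 6*h - 2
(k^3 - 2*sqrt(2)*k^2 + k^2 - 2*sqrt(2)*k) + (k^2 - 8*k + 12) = k^3 - 2*sqrt(2)*k^2 + 2*k^2 - 8*k - 2*sqrt(2)*k + 12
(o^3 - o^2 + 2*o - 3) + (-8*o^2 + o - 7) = o^3 - 9*o^2 + 3*o - 10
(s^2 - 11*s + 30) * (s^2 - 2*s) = s^4 - 13*s^3 + 52*s^2 - 60*s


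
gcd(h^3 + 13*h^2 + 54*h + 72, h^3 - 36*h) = h + 6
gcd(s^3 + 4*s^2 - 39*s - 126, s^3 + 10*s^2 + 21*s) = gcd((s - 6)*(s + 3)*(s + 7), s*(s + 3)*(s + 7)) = s^2 + 10*s + 21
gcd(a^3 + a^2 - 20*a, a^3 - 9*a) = a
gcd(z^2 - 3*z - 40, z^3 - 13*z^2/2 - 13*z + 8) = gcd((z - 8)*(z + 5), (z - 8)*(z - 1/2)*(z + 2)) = z - 8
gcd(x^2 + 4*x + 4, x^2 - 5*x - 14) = x + 2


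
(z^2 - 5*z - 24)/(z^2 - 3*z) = (z^2 - 5*z - 24)/(z*(z - 3))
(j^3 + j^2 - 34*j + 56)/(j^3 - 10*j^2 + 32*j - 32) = (j + 7)/(j - 4)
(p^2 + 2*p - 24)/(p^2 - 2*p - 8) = (p + 6)/(p + 2)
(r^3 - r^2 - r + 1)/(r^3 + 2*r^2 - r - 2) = (r - 1)/(r + 2)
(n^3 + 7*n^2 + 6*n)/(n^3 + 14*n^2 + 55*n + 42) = n/(n + 7)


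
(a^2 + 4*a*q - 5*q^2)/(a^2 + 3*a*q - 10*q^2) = (-a + q)/(-a + 2*q)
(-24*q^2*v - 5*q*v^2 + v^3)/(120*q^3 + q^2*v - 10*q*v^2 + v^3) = -v/(5*q - v)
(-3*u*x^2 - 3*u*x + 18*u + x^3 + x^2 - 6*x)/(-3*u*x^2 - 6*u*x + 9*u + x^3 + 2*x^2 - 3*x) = (x - 2)/(x - 1)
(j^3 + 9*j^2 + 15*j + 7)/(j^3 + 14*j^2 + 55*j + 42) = (j + 1)/(j + 6)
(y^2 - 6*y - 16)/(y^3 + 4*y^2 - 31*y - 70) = (y - 8)/(y^2 + 2*y - 35)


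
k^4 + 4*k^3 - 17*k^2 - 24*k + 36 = (k - 3)*(k - 1)*(k + 2)*(k + 6)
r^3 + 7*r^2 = r^2*(r + 7)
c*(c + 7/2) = c^2 + 7*c/2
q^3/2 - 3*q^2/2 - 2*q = q*(q/2 + 1/2)*(q - 4)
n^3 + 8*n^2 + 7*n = n*(n + 1)*(n + 7)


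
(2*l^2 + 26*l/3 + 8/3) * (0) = 0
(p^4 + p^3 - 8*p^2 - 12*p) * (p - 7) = p^5 - 6*p^4 - 15*p^3 + 44*p^2 + 84*p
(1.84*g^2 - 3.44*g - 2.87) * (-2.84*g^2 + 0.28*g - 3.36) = -5.2256*g^4 + 10.2848*g^3 + 1.0052*g^2 + 10.7548*g + 9.6432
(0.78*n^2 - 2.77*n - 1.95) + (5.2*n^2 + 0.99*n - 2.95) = 5.98*n^2 - 1.78*n - 4.9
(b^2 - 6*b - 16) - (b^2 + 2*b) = -8*b - 16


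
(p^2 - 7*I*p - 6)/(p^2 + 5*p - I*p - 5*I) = (p - 6*I)/(p + 5)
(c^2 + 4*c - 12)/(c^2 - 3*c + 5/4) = 4*(c^2 + 4*c - 12)/(4*c^2 - 12*c + 5)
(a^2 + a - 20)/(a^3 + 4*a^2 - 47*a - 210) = (a - 4)/(a^2 - a - 42)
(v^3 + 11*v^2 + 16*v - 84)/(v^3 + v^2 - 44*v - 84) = (v^2 + 5*v - 14)/(v^2 - 5*v - 14)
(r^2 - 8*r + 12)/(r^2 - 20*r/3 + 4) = 3*(r - 2)/(3*r - 2)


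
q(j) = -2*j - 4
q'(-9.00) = -2.00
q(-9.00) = 14.00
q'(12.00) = -2.00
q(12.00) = -28.00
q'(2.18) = -2.00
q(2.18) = -8.36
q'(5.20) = -2.00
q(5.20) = -14.40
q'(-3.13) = -2.00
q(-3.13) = 2.26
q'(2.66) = -2.00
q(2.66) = -9.32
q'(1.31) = -2.00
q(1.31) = -6.62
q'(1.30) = -2.00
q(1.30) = -6.60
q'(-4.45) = -2.00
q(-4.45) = 4.90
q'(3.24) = -2.00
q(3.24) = -10.48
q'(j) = -2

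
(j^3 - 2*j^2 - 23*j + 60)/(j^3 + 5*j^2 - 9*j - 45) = (j - 4)/(j + 3)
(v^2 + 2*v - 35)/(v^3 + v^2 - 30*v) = (v + 7)/(v*(v + 6))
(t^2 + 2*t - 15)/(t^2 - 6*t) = (t^2 + 2*t - 15)/(t*(t - 6))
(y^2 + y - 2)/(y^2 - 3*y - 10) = (y - 1)/(y - 5)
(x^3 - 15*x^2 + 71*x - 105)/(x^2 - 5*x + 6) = (x^2 - 12*x + 35)/(x - 2)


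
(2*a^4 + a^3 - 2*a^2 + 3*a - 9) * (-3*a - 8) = -6*a^5 - 19*a^4 - 2*a^3 + 7*a^2 + 3*a + 72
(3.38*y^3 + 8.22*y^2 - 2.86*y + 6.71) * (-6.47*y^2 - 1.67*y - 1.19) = -21.8686*y^5 - 58.828*y^4 + 0.754599999999996*y^3 - 48.4193*y^2 - 7.8023*y - 7.9849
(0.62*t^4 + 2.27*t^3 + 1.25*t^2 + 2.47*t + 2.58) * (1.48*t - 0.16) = 0.9176*t^5 + 3.2604*t^4 + 1.4868*t^3 + 3.4556*t^2 + 3.4232*t - 0.4128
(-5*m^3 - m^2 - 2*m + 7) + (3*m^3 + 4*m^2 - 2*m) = -2*m^3 + 3*m^2 - 4*m + 7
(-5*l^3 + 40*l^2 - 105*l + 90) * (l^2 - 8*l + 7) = -5*l^5 + 80*l^4 - 460*l^3 + 1210*l^2 - 1455*l + 630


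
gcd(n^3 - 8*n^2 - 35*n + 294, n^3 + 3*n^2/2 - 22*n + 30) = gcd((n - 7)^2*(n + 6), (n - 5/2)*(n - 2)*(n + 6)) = n + 6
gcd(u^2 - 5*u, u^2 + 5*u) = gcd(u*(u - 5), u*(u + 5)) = u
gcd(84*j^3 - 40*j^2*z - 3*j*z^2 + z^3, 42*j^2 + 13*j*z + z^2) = 6*j + z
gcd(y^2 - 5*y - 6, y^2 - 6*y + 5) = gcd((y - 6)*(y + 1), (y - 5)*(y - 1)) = 1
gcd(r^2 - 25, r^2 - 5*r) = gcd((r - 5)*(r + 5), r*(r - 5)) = r - 5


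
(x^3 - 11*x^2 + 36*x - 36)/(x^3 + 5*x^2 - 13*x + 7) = (x^3 - 11*x^2 + 36*x - 36)/(x^3 + 5*x^2 - 13*x + 7)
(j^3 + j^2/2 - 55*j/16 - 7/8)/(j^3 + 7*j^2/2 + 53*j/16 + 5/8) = (4*j - 7)/(4*j + 5)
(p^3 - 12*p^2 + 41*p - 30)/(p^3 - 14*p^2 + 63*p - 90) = (p - 1)/(p - 3)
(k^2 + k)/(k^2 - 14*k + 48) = k*(k + 1)/(k^2 - 14*k + 48)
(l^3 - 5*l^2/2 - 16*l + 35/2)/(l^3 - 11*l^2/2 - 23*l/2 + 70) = (l - 1)/(l - 4)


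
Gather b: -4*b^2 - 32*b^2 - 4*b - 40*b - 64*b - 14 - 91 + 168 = -36*b^2 - 108*b + 63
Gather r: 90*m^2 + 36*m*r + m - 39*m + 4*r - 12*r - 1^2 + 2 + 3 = 90*m^2 - 38*m + r*(36*m - 8) + 4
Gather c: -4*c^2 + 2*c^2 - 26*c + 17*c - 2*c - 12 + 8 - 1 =-2*c^2 - 11*c - 5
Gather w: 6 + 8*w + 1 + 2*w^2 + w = 2*w^2 + 9*w + 7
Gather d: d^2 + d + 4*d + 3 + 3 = d^2 + 5*d + 6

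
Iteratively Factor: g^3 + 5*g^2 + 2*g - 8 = (g - 1)*(g^2 + 6*g + 8) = (g - 1)*(g + 2)*(g + 4)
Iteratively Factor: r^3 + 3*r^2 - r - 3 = (r + 1)*(r^2 + 2*r - 3) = (r + 1)*(r + 3)*(r - 1)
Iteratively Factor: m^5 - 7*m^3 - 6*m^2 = (m)*(m^4 - 7*m^2 - 6*m) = m^2*(m^3 - 7*m - 6) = m^2*(m - 3)*(m^2 + 3*m + 2) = m^2*(m - 3)*(m + 2)*(m + 1)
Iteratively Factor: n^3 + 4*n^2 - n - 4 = (n + 4)*(n^2 - 1) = (n - 1)*(n + 4)*(n + 1)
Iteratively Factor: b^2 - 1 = (b + 1)*(b - 1)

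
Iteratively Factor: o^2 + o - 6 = (o + 3)*(o - 2)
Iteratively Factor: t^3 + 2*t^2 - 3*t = (t)*(t^2 + 2*t - 3) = t*(t - 1)*(t + 3)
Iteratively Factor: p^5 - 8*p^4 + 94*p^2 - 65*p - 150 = (p - 5)*(p^4 - 3*p^3 - 15*p^2 + 19*p + 30) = (p - 5)*(p - 2)*(p^3 - p^2 - 17*p - 15) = (p - 5)*(p - 2)*(p + 1)*(p^2 - 2*p - 15) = (p - 5)*(p - 2)*(p + 1)*(p + 3)*(p - 5)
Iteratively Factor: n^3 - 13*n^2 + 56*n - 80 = (n - 4)*(n^2 - 9*n + 20) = (n - 5)*(n - 4)*(n - 4)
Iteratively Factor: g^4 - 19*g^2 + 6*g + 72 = (g - 3)*(g^3 + 3*g^2 - 10*g - 24) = (g - 3)*(g + 2)*(g^2 + g - 12) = (g - 3)^2*(g + 2)*(g + 4)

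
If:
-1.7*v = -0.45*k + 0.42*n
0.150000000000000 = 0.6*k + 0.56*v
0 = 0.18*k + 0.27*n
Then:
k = 0.18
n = -0.12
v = 0.08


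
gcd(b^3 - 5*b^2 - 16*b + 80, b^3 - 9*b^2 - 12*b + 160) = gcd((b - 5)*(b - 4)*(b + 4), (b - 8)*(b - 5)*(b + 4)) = b^2 - b - 20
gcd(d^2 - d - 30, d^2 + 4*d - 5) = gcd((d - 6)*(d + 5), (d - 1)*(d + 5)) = d + 5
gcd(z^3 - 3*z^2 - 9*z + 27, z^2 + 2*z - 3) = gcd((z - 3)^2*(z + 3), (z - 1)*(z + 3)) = z + 3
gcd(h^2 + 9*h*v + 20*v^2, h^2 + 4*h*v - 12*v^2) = 1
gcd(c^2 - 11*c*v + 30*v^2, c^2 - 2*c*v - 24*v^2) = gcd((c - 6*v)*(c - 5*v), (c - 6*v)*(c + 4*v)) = -c + 6*v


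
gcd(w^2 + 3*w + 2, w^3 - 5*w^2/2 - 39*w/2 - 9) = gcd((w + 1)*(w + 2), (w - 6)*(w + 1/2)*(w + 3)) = 1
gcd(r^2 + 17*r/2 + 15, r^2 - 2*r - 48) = r + 6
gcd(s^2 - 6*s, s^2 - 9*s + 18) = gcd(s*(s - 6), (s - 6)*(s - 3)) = s - 6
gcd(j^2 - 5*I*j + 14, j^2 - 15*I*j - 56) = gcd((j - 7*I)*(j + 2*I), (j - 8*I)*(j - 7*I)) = j - 7*I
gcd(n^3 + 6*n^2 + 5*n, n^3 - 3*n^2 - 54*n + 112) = 1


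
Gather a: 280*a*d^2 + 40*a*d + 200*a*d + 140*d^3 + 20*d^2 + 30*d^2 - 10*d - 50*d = a*(280*d^2 + 240*d) + 140*d^3 + 50*d^2 - 60*d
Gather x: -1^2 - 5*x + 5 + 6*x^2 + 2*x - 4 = 6*x^2 - 3*x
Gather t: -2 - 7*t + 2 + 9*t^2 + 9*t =9*t^2 + 2*t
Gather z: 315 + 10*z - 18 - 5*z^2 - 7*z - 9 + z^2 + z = -4*z^2 + 4*z + 288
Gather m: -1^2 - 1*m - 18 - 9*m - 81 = -10*m - 100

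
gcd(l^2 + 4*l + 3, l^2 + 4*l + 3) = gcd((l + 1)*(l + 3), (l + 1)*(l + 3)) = l^2 + 4*l + 3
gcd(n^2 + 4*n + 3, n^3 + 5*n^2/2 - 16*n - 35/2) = n + 1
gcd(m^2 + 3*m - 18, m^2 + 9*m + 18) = m + 6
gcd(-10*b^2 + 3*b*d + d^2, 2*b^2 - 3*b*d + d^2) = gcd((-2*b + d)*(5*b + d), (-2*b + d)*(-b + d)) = 2*b - d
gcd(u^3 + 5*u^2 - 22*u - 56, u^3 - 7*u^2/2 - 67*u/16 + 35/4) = u - 4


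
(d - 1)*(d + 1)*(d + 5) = d^3 + 5*d^2 - d - 5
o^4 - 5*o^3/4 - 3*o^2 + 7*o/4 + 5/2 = (o - 2)*(o - 5/4)*(o + 1)^2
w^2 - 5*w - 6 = (w - 6)*(w + 1)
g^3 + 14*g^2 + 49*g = g*(g + 7)^2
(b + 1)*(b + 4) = b^2 + 5*b + 4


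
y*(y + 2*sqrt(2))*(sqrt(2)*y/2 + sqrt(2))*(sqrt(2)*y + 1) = y^4 + 2*y^3 + 5*sqrt(2)*y^3/2 + 2*y^2 + 5*sqrt(2)*y^2 + 4*y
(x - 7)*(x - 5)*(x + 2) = x^3 - 10*x^2 + 11*x + 70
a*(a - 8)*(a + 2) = a^3 - 6*a^2 - 16*a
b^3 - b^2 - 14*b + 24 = (b - 3)*(b - 2)*(b + 4)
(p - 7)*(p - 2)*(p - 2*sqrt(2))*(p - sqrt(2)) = p^4 - 9*p^3 - 3*sqrt(2)*p^3 + 18*p^2 + 27*sqrt(2)*p^2 - 42*sqrt(2)*p - 36*p + 56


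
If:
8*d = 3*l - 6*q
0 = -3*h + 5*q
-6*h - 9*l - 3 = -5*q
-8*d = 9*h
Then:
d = -45/176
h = 5/22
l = -9/22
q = 3/22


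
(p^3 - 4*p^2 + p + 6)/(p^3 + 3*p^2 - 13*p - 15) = (p - 2)/(p + 5)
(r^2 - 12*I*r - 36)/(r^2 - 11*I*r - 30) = (r - 6*I)/(r - 5*I)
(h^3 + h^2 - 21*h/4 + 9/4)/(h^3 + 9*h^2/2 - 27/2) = (h - 1/2)/(h + 3)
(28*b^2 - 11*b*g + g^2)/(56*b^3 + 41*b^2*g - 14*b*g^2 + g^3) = (4*b - g)/(8*b^2 + 7*b*g - g^2)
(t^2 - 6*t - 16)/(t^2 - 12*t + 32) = (t + 2)/(t - 4)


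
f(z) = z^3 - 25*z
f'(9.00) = 218.00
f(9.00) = 504.00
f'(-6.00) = 83.00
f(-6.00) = -66.00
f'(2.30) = -9.13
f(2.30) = -45.33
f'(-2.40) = -7.72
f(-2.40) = 46.18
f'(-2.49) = -6.40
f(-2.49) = 46.81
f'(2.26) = -9.68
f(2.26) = -44.96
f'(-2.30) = -9.13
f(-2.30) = 45.33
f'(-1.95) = -13.59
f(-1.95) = 41.34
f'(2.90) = 0.23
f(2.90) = -48.11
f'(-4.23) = 28.68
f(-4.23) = 30.06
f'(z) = 3*z^2 - 25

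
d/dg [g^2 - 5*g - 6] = 2*g - 5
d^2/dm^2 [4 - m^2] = -2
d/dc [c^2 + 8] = 2*c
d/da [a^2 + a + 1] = 2*a + 1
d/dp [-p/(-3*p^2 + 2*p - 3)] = 3*(1 - p^2)/(9*p^4 - 12*p^3 + 22*p^2 - 12*p + 9)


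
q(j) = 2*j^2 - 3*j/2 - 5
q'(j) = 4*j - 3/2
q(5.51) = 47.46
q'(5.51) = 20.54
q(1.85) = -0.93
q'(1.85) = 5.90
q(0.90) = -4.73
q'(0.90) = 2.10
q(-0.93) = -1.88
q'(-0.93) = -5.22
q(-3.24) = 20.86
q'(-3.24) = -14.46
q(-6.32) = 84.36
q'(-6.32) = -26.78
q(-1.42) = 1.16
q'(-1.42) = -7.18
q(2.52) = 3.92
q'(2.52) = 8.58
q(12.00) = 265.00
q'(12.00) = 46.50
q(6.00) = 58.00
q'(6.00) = 22.50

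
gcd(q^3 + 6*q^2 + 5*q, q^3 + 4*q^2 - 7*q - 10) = q^2 + 6*q + 5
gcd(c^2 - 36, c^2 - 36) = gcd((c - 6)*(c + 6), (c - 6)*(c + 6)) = c^2 - 36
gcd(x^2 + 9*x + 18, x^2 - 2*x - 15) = x + 3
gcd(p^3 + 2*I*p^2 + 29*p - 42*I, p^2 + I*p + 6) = p - 2*I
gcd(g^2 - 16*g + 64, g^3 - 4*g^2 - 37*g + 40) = g - 8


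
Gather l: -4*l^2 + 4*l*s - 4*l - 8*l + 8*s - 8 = -4*l^2 + l*(4*s - 12) + 8*s - 8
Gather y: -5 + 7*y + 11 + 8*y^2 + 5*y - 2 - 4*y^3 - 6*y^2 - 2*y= -4*y^3 + 2*y^2 + 10*y + 4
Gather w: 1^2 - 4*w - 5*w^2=-5*w^2 - 4*w + 1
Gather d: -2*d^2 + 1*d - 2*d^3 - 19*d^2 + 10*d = -2*d^3 - 21*d^2 + 11*d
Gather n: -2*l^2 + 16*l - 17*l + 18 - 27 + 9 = -2*l^2 - l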